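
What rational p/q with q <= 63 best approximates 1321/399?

149/45

Expand x = 1321/399 as a continued fraction with the Euclidean algorithm:
  1321 = 3*399 + 124, so a_0 = 3.
  399 = 3*124 + 27, so a_1 = 3.
  124 = 4*27 + 16, so a_2 = 4.
  27 = 1*16 + 11, so a_3 = 1.
  16 = 1*11 + 5, so a_4 = 1.
  11 = 2*5 + 1, so a_5 = 2.
  5 = 5*1 + 0, so a_6 = 5.
so x = [3; 3, 4, 1, 1, 2, 5].
Convergents (p_i = a_i*p_{i-1} + p_{i-2}, q_i = a_i*q_{i-1} + q_{i-2} with p_{-2}=0, p_{-1}=1, q_{-2}=1, q_{-1}=0), until the denominator exceeds 63:
  i=0: a_0=3, p_0 = 3*1 + 0 = 3, q_0 = 3*0 + 1 = 1.
  i=1: a_1=3, p_1 = 3*3 + 1 = 10, q_1 = 3*1 + 0 = 3.
  i=2: a_2=4, p_2 = 4*10 + 3 = 43, q_2 = 4*3 + 1 = 13.
  i=3: a_3=1, p_3 = 1*43 + 10 = 53, q_3 = 1*13 + 3 = 16.
  i=4: a_4=1, p_4 = 1*53 + 43 = 96, q_4 = 1*16 + 13 = 29.
  i=5: a_5=2, p_5 = 2*96 + 53 = 245, q_5 = 2*29 + 16 = 74.
q_5 = 74 > 63, so the last convergent with denominator <= 63 is p_4/q_4 = 96/29.
The closest fraction with denominator <= 63 is either p_4/q_4 or the intermediate fraction (k*p_4 + p_3)/(k*q_4 + q_3) with the largest k >= 1 whose denominator stays <= 63; these approach x as k grows, and every other convergent or intermediate fraction in range is farther away.
Largest k: floor((63 - q_3)/q_4) = floor((63 - 16)/29) = 1.
That gives (1*96 + 53)/(1*29 + 16) = 149/45.
Compare the errors: |x - 96/29| = |1321*29 - 96*399|/(399*29) = 5/11571, and |x - 149/45| = |1321*45 - 149*399|/(399*45) = 6/17955.
Cross-multiplying, 6*11571 = 69426 < 89775 = 5*17955, so 6/17955 is smaller: the intermediate fraction 149/45 is closer to x than 96/29.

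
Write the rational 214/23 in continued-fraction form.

Run the Euclidean algorithm on 214 and 23; the successive quotients are the partial quotients a_0, a_1, ... (each step inverts the fractional part left over by the previous one):
  214 = 9*23 + 7, so a_0 = 9.
  23 = 3*7 + 2, so a_1 = 3.
  7 = 3*2 + 1, so a_2 = 3.
  2 = 2*1 + 0, so a_3 = 2.
The remainder reaches 0 after 4 divisions, so the expansion has 4 partial quotients, read off in order.

[9; 3, 3, 2]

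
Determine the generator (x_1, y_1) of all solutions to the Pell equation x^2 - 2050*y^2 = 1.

First expand sqrt(2050) as a continued fraction. With x_i = (sqrt(2050) + m_i)/d_i and (m_0, d_0) = (0, 1): a_0 = floor(sqrt(2050)) = 45, since 45^2 = 2025 <= 2050 < 2116 = 46^2.
Iterate m_{i+1} = d_i*a_i - m_i, d_{i+1} = (2050 - m_{i+1}^2)/d_i, a_{i+1} = floor((a_0 + m_{i+1})/d_{i+1}):
  m_1 = 1*45 - 0 = 45, d_1 = (2050 - 45^2)/1 = 25/1 = 25, a_1 = floor((45 + 45)/25) = 3.
  m_2 = 25*3 - 45 = 30, d_2 = (2050 - 30^2)/25 = 1150/25 = 46, a_2 = floor((45 + 30)/46) = 1.
  m_3 = 46*1 - 30 = 16, d_3 = (2050 - 16^2)/46 = 1794/46 = 39, a_3 = floor((45 + 16)/39) = 1.
  m_4 = 39*1 - 16 = 23, d_4 = (2050 - 23^2)/39 = 1521/39 = 39, a_4 = floor((45 + 23)/39) = 1.
  m_5 = 39*1 - 23 = 16, d_5 = (2050 - 16^2)/39 = 1794/39 = 46, a_5 = floor((45 + 16)/46) = 1.
  m_6 = 46*1 - 16 = 30, d_6 = (2050 - 30^2)/46 = 1150/46 = 25, a_6 = floor((45 + 30)/25) = 3.
  m_7 = 25*3 - 30 = 45, d_7 = (2050 - 45^2)/25 = 25/25 = 1, a_7 = floor((45 + 45)/1) = 90.
  m_8 = 1*90 - 45 = 45, d_8 = (2050 - 45^2)/1 = 25/1 = 25: (m_8, d_8) = (m_1, d_1) = (45, 25), so from here the quotients repeat a_1, ..., a_7; the period length is 7.
So sqrt(2050) = [45; (3, 1, 1, 1, 1, 3, 90)] with period length k = 7.
k is odd, so (p_{k-1}, q_{k-1}) only solves x^2 - 2050y^2 = -1 and the fundamental solution of x^2 - 2050y^2 = 1 is (p_{2k-1}, q_{2k-1}) = (p_13, q_13); compute convergents through index 13, running through the period twice.
Convergents (p_i = a_i*p_{i-1} + p_{i-2}, q_i = a_i*q_{i-1} + q_{i-2} with p_{-2}=0, p_{-1}=1, q_{-2}=1, q_{-1}=0):
  i=0: a_0=45, p_0 = 45*1 + 0 = 45, q_0 = 45*0 + 1 = 1.
  i=1: a_1=3, p_1 = 3*45 + 1 = 136, q_1 = 3*1 + 0 = 3.
  i=2: a_2=1, p_2 = 1*136 + 45 = 181, q_2 = 1*3 + 1 = 4.
  i=3: a_3=1, p_3 = 1*181 + 136 = 317, q_3 = 1*4 + 3 = 7.
  i=4: a_4=1, p_4 = 1*317 + 181 = 498, q_4 = 1*7 + 4 = 11.
  i=5: a_5=1, p_5 = 1*498 + 317 = 815, q_5 = 1*11 + 7 = 18.
  i=6: a_6=3, p_6 = 3*815 + 498 = 2943, q_6 = 3*18 + 11 = 65.
  i=7: a_7=90, p_7 = 90*2943 + 815 = 265685, q_7 = 90*65 + 18 = 5868.
  i=8: a_8=3, p_8 = 3*265685 + 2943 = 799998, q_8 = 3*5868 + 65 = 17669.
  i=9: a_9=1, p_9 = 1*799998 + 265685 = 1065683, q_9 = 1*17669 + 5868 = 23537.
  i=10: a_10=1, p_10 = 1*1065683 + 799998 = 1865681, q_10 = 1*23537 + 17669 = 41206.
  i=11: a_11=1, p_11 = 1*1865681 + 1065683 = 2931364, q_11 = 1*41206 + 23537 = 64743.
  i=12: a_12=1, p_12 = 1*2931364 + 1865681 = 4797045, q_12 = 1*64743 + 41206 = 105949.
  i=13: a_13=3, p_13 = 3*4797045 + 2931364 = 17322499, q_13 = 3*105949 + 64743 = 382590.
Indeed p_6^2 - 2050*q_6^2 = 8661249 - 8661250 = -1, not +1.
Check: 17322499^2 - 2050*382590^2 = 300068971605001 - 300068971605000 = 1, so (x, y) = (17322499, 382590) solves the equation, and by the theorem it is the least positive solution.

(x, y) = (17322499, 382590)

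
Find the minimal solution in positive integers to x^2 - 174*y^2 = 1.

(x, y) = (1451, 110)

First expand sqrt(174) as a continued fraction. With x_i = (sqrt(174) + m_i)/d_i and (m_0, d_0) = (0, 1): a_0 = floor(sqrt(174)) = 13, since 13^2 = 169 <= 174 < 196 = 14^2.
Iterate m_{i+1} = d_i*a_i - m_i, d_{i+1} = (174 - m_{i+1}^2)/d_i, a_{i+1} = floor((a_0 + m_{i+1})/d_{i+1}):
  m_1 = 1*13 - 0 = 13, d_1 = (174 - 13^2)/1 = 5/1 = 5, a_1 = floor((13 + 13)/5) = 5.
  m_2 = 5*5 - 13 = 12, d_2 = (174 - 12^2)/5 = 30/5 = 6, a_2 = floor((13 + 12)/6) = 4.
  m_3 = 6*4 - 12 = 12, d_3 = (174 - 12^2)/6 = 30/6 = 5, a_3 = floor((13 + 12)/5) = 5.
  m_4 = 5*5 - 12 = 13, d_4 = (174 - 13^2)/5 = 5/5 = 1, a_4 = floor((13 + 13)/1) = 26.
  m_5 = 1*26 - 13 = 13, d_5 = (174 - 13^2)/1 = 5/1 = 5: (m_5, d_5) = (m_1, d_1) = (13, 5), so from here the quotients repeat a_1, ..., a_4; the period length is 4.
So sqrt(174) = [13; (5, 4, 5, 26)] with period length k = 4.
k is even, so the fundamental solution of x^2 - 174y^2 = 1 is (p_{k-1}, q_{k-1}) = (p_3, q_3); compute convergents through index 3.
Convergents (p_i = a_i*p_{i-1} + p_{i-2}, q_i = a_i*q_{i-1} + q_{i-2} with p_{-2}=0, p_{-1}=1, q_{-2}=1, q_{-1}=0):
  i=0: a_0=13, p_0 = 13*1 + 0 = 13, q_0 = 13*0 + 1 = 1.
  i=1: a_1=5, p_1 = 5*13 + 1 = 66, q_1 = 5*1 + 0 = 5.
  i=2: a_2=4, p_2 = 4*66 + 13 = 277, q_2 = 4*5 + 1 = 21.
  i=3: a_3=5, p_3 = 5*277 + 66 = 1451, q_3 = 5*21 + 5 = 110.
Check: 1451^2 - 174*110^2 = 2105401 - 2105400 = 1, so (x, y) = (1451, 110) solves the equation, and by the theorem it is the least positive solution.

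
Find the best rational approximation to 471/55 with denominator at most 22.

Expand x = 471/55 as a continued fraction with the Euclidean algorithm:
  471 = 8*55 + 31, so a_0 = 8.
  55 = 1*31 + 24, so a_1 = 1.
  31 = 1*24 + 7, so a_2 = 1.
  24 = 3*7 + 3, so a_3 = 3.
  7 = 2*3 + 1, so a_4 = 2.
  3 = 3*1 + 0, so a_5 = 3.
so x = [8; 1, 1, 3, 2, 3].
Convergents (p_i = a_i*p_{i-1} + p_{i-2}, q_i = a_i*q_{i-1} + q_{i-2} with p_{-2}=0, p_{-1}=1, q_{-2}=1, q_{-1}=0), until the denominator exceeds 22:
  i=0: a_0=8, p_0 = 8*1 + 0 = 8, q_0 = 8*0 + 1 = 1.
  i=1: a_1=1, p_1 = 1*8 + 1 = 9, q_1 = 1*1 + 0 = 1.
  i=2: a_2=1, p_2 = 1*9 + 8 = 17, q_2 = 1*1 + 1 = 2.
  i=3: a_3=3, p_3 = 3*17 + 9 = 60, q_3 = 3*2 + 1 = 7.
  i=4: a_4=2, p_4 = 2*60 + 17 = 137, q_4 = 2*7 + 2 = 16.
  i=5: a_5=3, p_5 = 3*137 + 60 = 471, q_5 = 3*16 + 7 = 55.
q_5 = 55 > 22, so the last convergent with denominator <= 22 is p_4/q_4 = 137/16.
The closest fraction with denominator <= 22 is either p_4/q_4 or the intermediate fraction (k*p_4 + p_3)/(k*q_4 + q_3) with the largest k >= 1 whose denominator stays <= 22; these approach x as k grows, and every other convergent or intermediate fraction in range is farther away.
Largest k: floor((22 - q_3)/q_4) = floor((22 - 7)/16) = 0.
Since k = 0, no intermediate fraction beyond p_4/q_4 has denominator <= 22, so the convergent 137/16 is the closest (its error is |471*16 - 137*55|/(55*16) = 1/880).

137/16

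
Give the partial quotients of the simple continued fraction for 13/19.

Run the Euclidean algorithm on 13 and 19; the successive quotients are the partial quotients a_0, a_1, ... (each step inverts the fractional part left over by the previous one):
  13 = 0*19 + 13, so a_0 = 0.
  19 = 1*13 + 6, so a_1 = 1.
  13 = 2*6 + 1, so a_2 = 2.
  6 = 6*1 + 0, so a_3 = 6.
The remainder reaches 0 after 4 divisions, so the expansion has 4 partial quotients, read off in order.

[0; 1, 2, 6]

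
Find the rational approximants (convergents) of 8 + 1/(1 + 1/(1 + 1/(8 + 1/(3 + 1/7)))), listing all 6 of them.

Using the convergent recurrence p_i = a_i*p_{i-1} + p_{i-2}, q_i = a_i*q_{i-1} + q_{i-2} with p_{-2}=0, p_{-1}=1, q_{-2}=1, q_{-1}=0:
  i=0: a_0=8, p_0 = 8*1 + 0 = 8, q_0 = 8*0 + 1 = 1.
  i=1: a_1=1, p_1 = 1*8 + 1 = 9, q_1 = 1*1 + 0 = 1.
  i=2: a_2=1, p_2 = 1*9 + 8 = 17, q_2 = 1*1 + 1 = 2.
  i=3: a_3=8, p_3 = 8*17 + 9 = 145, q_3 = 8*2 + 1 = 17.
  i=4: a_4=3, p_4 = 3*145 + 17 = 452, q_4 = 3*17 + 2 = 53.
  i=5: a_5=7, p_5 = 7*452 + 145 = 3309, q_5 = 7*53 + 17 = 388.

8/1, 9/1, 17/2, 145/17, 452/53, 3309/388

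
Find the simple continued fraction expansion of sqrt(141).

Write x_i = (sqrt(141) + m_i)/d_i with (m_0, d_0) = (0, 1). a_0 = floor(sqrt(141)) = 11, since 11^2 = 121 <= 141 < 144 = 12^2.
Iterate m_{i+1} = d_i*a_i - m_i, d_{i+1} = (141 - m_{i+1}^2)/d_i, a_{i+1} = floor((a_0 + m_{i+1})/d_{i+1}):
  m_1 = 1*11 - 0 = 11, d_1 = (141 - 11^2)/1 = 20/1 = 20, a_1 = floor((11 + 11)/20) = 1.
  m_2 = 20*1 - 11 = 9, d_2 = (141 - 9^2)/20 = 60/20 = 3, a_2 = floor((11 + 9)/3) = 6.
  m_3 = 3*6 - 9 = 9, d_3 = (141 - 9^2)/3 = 60/3 = 20, a_3 = floor((11 + 9)/20) = 1.
  m_4 = 20*1 - 9 = 11, d_4 = (141 - 11^2)/20 = 20/20 = 1, a_4 = floor((11 + 11)/1) = 22.
  m_5 = 1*22 - 11 = 11, d_5 = (141 - 11^2)/1 = 20/1 = 20: (m_5, d_5) = (m_1, d_1) = (11, 20), so from here the quotients repeat a_1, ..., a_4; the period length is 4.
Hence the expansion of sqrt(141) is a_0 = 11 followed by the repeating block 1, 6, 1, 22 (period 4).

[11; (1, 6, 1, 22)]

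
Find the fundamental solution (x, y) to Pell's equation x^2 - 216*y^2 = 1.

First expand sqrt(216) as a continued fraction. With x_i = (sqrt(216) + m_i)/d_i and (m_0, d_0) = (0, 1): a_0 = floor(sqrt(216)) = 14, since 14^2 = 196 <= 216 < 225 = 15^2.
Iterate m_{i+1} = d_i*a_i - m_i, d_{i+1} = (216 - m_{i+1}^2)/d_i, a_{i+1} = floor((a_0 + m_{i+1})/d_{i+1}):
  m_1 = 1*14 - 0 = 14, d_1 = (216 - 14^2)/1 = 20/1 = 20, a_1 = floor((14 + 14)/20) = 1.
  m_2 = 20*1 - 14 = 6, d_2 = (216 - 6^2)/20 = 180/20 = 9, a_2 = floor((14 + 6)/9) = 2.
  m_3 = 9*2 - 6 = 12, d_3 = (216 - 12^2)/9 = 72/9 = 8, a_3 = floor((14 + 12)/8) = 3.
  m_4 = 8*3 - 12 = 12, d_4 = (216 - 12^2)/8 = 72/8 = 9, a_4 = floor((14 + 12)/9) = 2.
  m_5 = 9*2 - 12 = 6, d_5 = (216 - 6^2)/9 = 180/9 = 20, a_5 = floor((14 + 6)/20) = 1.
  m_6 = 20*1 - 6 = 14, d_6 = (216 - 14^2)/20 = 20/20 = 1, a_6 = floor((14 + 14)/1) = 28.
  m_7 = 1*28 - 14 = 14, d_7 = (216 - 14^2)/1 = 20/1 = 20: (m_7, d_7) = (m_1, d_1) = (14, 20), so from here the quotients repeat a_1, ..., a_6; the period length is 6.
So sqrt(216) = [14; (1, 2, 3, 2, 1, 28)] with period length k = 6.
k is even, so the fundamental solution of x^2 - 216y^2 = 1 is (p_{k-1}, q_{k-1}) = (p_5, q_5); compute convergents through index 5.
Convergents (p_i = a_i*p_{i-1} + p_{i-2}, q_i = a_i*q_{i-1} + q_{i-2} with p_{-2}=0, p_{-1}=1, q_{-2}=1, q_{-1}=0):
  i=0: a_0=14, p_0 = 14*1 + 0 = 14, q_0 = 14*0 + 1 = 1.
  i=1: a_1=1, p_1 = 1*14 + 1 = 15, q_1 = 1*1 + 0 = 1.
  i=2: a_2=2, p_2 = 2*15 + 14 = 44, q_2 = 2*1 + 1 = 3.
  i=3: a_3=3, p_3 = 3*44 + 15 = 147, q_3 = 3*3 + 1 = 10.
  i=4: a_4=2, p_4 = 2*147 + 44 = 338, q_4 = 2*10 + 3 = 23.
  i=5: a_5=1, p_5 = 1*338 + 147 = 485, q_5 = 1*23 + 10 = 33.
Check: 485^2 - 216*33^2 = 235225 - 235224 = 1, so (x, y) = (485, 33) solves the equation, and by the theorem it is the least positive solution.

(x, y) = (485, 33)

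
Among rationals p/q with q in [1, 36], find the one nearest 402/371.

13/12

Expand x = 402/371 as a continued fraction with the Euclidean algorithm:
  402 = 1*371 + 31, so a_0 = 1.
  371 = 11*31 + 30, so a_1 = 11.
  31 = 1*30 + 1, so a_2 = 1.
  30 = 30*1 + 0, so a_3 = 30.
so x = [1; 11, 1, 30].
Convergents (p_i = a_i*p_{i-1} + p_{i-2}, q_i = a_i*q_{i-1} + q_{i-2} with p_{-2}=0, p_{-1}=1, q_{-2}=1, q_{-1}=0), until the denominator exceeds 36:
  i=0: a_0=1, p_0 = 1*1 + 0 = 1, q_0 = 1*0 + 1 = 1.
  i=1: a_1=11, p_1 = 11*1 + 1 = 12, q_1 = 11*1 + 0 = 11.
  i=2: a_2=1, p_2 = 1*12 + 1 = 13, q_2 = 1*11 + 1 = 12.
  i=3: a_3=30, p_3 = 30*13 + 12 = 402, q_3 = 30*12 + 11 = 371.
q_3 = 371 > 36, so the last convergent with denominator <= 36 is p_2/q_2 = 13/12.
The closest fraction with denominator <= 36 is either p_2/q_2 or the intermediate fraction (k*p_2 + p_1)/(k*q_2 + q_1) with the largest k >= 1 whose denominator stays <= 36; these approach x as k grows, and every other convergent or intermediate fraction in range is farther away.
Largest k: floor((36 - q_1)/q_2) = floor((36 - 11)/12) = 2.
That gives (2*13 + 12)/(2*12 + 11) = 38/35.
Compare the errors: |x - 13/12| = |402*12 - 13*371|/(371*12) = 1/4452, and |x - 38/35| = |402*35 - 38*371|/(371*35) = 28/12985.
Cross-multiplying, 1*12985 = 12985 < 124656 = 28*4452, so 1/4452 is smaller: the convergent 13/12 is closer to x than 38/35.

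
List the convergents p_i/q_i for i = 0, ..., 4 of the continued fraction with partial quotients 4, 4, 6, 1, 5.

4/1, 17/4, 106/25, 123/29, 721/170

Using the convergent recurrence p_i = a_i*p_{i-1} + p_{i-2}, q_i = a_i*q_{i-1} + q_{i-2} with p_{-2}=0, p_{-1}=1, q_{-2}=1, q_{-1}=0:
  i=0: a_0=4, p_0 = 4*1 + 0 = 4, q_0 = 4*0 + 1 = 1.
  i=1: a_1=4, p_1 = 4*4 + 1 = 17, q_1 = 4*1 + 0 = 4.
  i=2: a_2=6, p_2 = 6*17 + 4 = 106, q_2 = 6*4 + 1 = 25.
  i=3: a_3=1, p_3 = 1*106 + 17 = 123, q_3 = 1*25 + 4 = 29.
  i=4: a_4=5, p_4 = 5*123 + 106 = 721, q_4 = 5*29 + 25 = 170.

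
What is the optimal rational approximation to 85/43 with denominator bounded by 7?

Expand x = 85/43 as a continued fraction with the Euclidean algorithm:
  85 = 1*43 + 42, so a_0 = 1.
  43 = 1*42 + 1, so a_1 = 1.
  42 = 42*1 + 0, so a_2 = 42.
so x = [1; 1, 42].
Convergents (p_i = a_i*p_{i-1} + p_{i-2}, q_i = a_i*q_{i-1} + q_{i-2} with p_{-2}=0, p_{-1}=1, q_{-2}=1, q_{-1}=0), until the denominator exceeds 7:
  i=0: a_0=1, p_0 = 1*1 + 0 = 1, q_0 = 1*0 + 1 = 1.
  i=1: a_1=1, p_1 = 1*1 + 1 = 2, q_1 = 1*1 + 0 = 1.
  i=2: a_2=42, p_2 = 42*2 + 1 = 85, q_2 = 42*1 + 1 = 43.
q_2 = 43 > 7, so the last convergent with denominator <= 7 is p_1/q_1 = 2/1.
The closest fraction with denominator <= 7 is either p_1/q_1 or the intermediate fraction (k*p_1 + p_0)/(k*q_1 + q_0) with the largest k >= 1 whose denominator stays <= 7; these approach x as k grows, and every other convergent or intermediate fraction in range is farther away.
Largest k: floor((7 - q_0)/q_1) = floor((7 - 1)/1) = 6.
That gives (6*2 + 1)/(6*1 + 1) = 13/7.
Compare the errors: |x - 2/1| = |85*1 - 2*43|/(43*1) = 1/43, and |x - 13/7| = |85*7 - 13*43|/(43*7) = 36/301.
Cross-multiplying, 1*301 = 301 < 1548 = 36*43, so 1/43 is smaller: the convergent 2/1 is closer to x than 13/7.

2/1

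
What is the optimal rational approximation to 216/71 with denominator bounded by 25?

73/24

Expand x = 216/71 as a continued fraction with the Euclidean algorithm:
  216 = 3*71 + 3, so a_0 = 3.
  71 = 23*3 + 2, so a_1 = 23.
  3 = 1*2 + 1, so a_2 = 1.
  2 = 2*1 + 0, so a_3 = 2.
so x = [3; 23, 1, 2].
Convergents (p_i = a_i*p_{i-1} + p_{i-2}, q_i = a_i*q_{i-1} + q_{i-2} with p_{-2}=0, p_{-1}=1, q_{-2}=1, q_{-1}=0), until the denominator exceeds 25:
  i=0: a_0=3, p_0 = 3*1 + 0 = 3, q_0 = 3*0 + 1 = 1.
  i=1: a_1=23, p_1 = 23*3 + 1 = 70, q_1 = 23*1 + 0 = 23.
  i=2: a_2=1, p_2 = 1*70 + 3 = 73, q_2 = 1*23 + 1 = 24.
  i=3: a_3=2, p_3 = 2*73 + 70 = 216, q_3 = 2*24 + 23 = 71.
q_3 = 71 > 25, so the last convergent with denominator <= 25 is p_2/q_2 = 73/24.
The closest fraction with denominator <= 25 is either p_2/q_2 or the intermediate fraction (k*p_2 + p_1)/(k*q_2 + q_1) with the largest k >= 1 whose denominator stays <= 25; these approach x as k grows, and every other convergent or intermediate fraction in range is farther away.
Largest k: floor((25 - q_1)/q_2) = floor((25 - 23)/24) = 0.
Since k = 0, no intermediate fraction beyond p_2/q_2 has denominator <= 25, so the convergent 73/24 is the closest (its error is |216*24 - 73*71|/(71*24) = 1/1704).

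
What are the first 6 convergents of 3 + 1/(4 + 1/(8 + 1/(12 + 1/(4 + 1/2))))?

Using the convergent recurrence p_i = a_i*p_{i-1} + p_{i-2}, q_i = a_i*q_{i-1} + q_{i-2} with p_{-2}=0, p_{-1}=1, q_{-2}=1, q_{-1}=0:
  i=0: a_0=3, p_0 = 3*1 + 0 = 3, q_0 = 3*0 + 1 = 1.
  i=1: a_1=4, p_1 = 4*3 + 1 = 13, q_1 = 4*1 + 0 = 4.
  i=2: a_2=8, p_2 = 8*13 + 3 = 107, q_2 = 8*4 + 1 = 33.
  i=3: a_3=12, p_3 = 12*107 + 13 = 1297, q_3 = 12*33 + 4 = 400.
  i=4: a_4=4, p_4 = 4*1297 + 107 = 5295, q_4 = 4*400 + 33 = 1633.
  i=5: a_5=2, p_5 = 2*5295 + 1297 = 11887, q_5 = 2*1633 + 400 = 3666.

3/1, 13/4, 107/33, 1297/400, 5295/1633, 11887/3666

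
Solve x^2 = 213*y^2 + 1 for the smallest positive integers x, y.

First expand sqrt(213) as a continued fraction. With x_i = (sqrt(213) + m_i)/d_i and (m_0, d_0) = (0, 1): a_0 = floor(sqrt(213)) = 14, since 14^2 = 196 <= 213 < 225 = 15^2.
Iterate m_{i+1} = d_i*a_i - m_i, d_{i+1} = (213 - m_{i+1}^2)/d_i, a_{i+1} = floor((a_0 + m_{i+1})/d_{i+1}):
  m_1 = 1*14 - 0 = 14, d_1 = (213 - 14^2)/1 = 17/1 = 17, a_1 = floor((14 + 14)/17) = 1.
  m_2 = 17*1 - 14 = 3, d_2 = (213 - 3^2)/17 = 204/17 = 12, a_2 = floor((14 + 3)/12) = 1.
  m_3 = 12*1 - 3 = 9, d_3 = (213 - 9^2)/12 = 132/12 = 11, a_3 = floor((14 + 9)/11) = 2.
  m_4 = 11*2 - 9 = 13, d_4 = (213 - 13^2)/11 = 44/11 = 4, a_4 = floor((14 + 13)/4) = 6.
  m_5 = 4*6 - 13 = 11, d_5 = (213 - 11^2)/4 = 92/4 = 23, a_5 = floor((14 + 11)/23) = 1.
  m_6 = 23*1 - 11 = 12, d_6 = (213 - 12^2)/23 = 69/23 = 3, a_6 = floor((14 + 12)/3) = 8.
  m_7 = 3*8 - 12 = 12, d_7 = (213 - 12^2)/3 = 69/3 = 23, a_7 = floor((14 + 12)/23) = 1.
  m_8 = 23*1 - 12 = 11, d_8 = (213 - 11^2)/23 = 92/23 = 4, a_8 = floor((14 + 11)/4) = 6.
  m_9 = 4*6 - 11 = 13, d_9 = (213 - 13^2)/4 = 44/4 = 11, a_9 = floor((14 + 13)/11) = 2.
  m_10 = 11*2 - 13 = 9, d_10 = (213 - 9^2)/11 = 132/11 = 12, a_10 = floor((14 + 9)/12) = 1.
  m_11 = 12*1 - 9 = 3, d_11 = (213 - 3^2)/12 = 204/12 = 17, a_11 = floor((14 + 3)/17) = 1.
  m_12 = 17*1 - 3 = 14, d_12 = (213 - 14^2)/17 = 17/17 = 1, a_12 = floor((14 + 14)/1) = 28.
  m_13 = 1*28 - 14 = 14, d_13 = (213 - 14^2)/1 = 17/1 = 17: (m_13, d_13) = (m_1, d_1) = (14, 17), so from here the quotients repeat a_1, ..., a_12; the period length is 12.
So sqrt(213) = [14; (1, 1, 2, 6, 1, 8, 1, 6, 2, 1, 1, 28)] with period length k = 12.
k is even, so the fundamental solution of x^2 - 213y^2 = 1 is (p_{k-1}, q_{k-1}) = (p_11, q_11); compute convergents through index 11.
Convergents (p_i = a_i*p_{i-1} + p_{i-2}, q_i = a_i*q_{i-1} + q_{i-2} with p_{-2}=0, p_{-1}=1, q_{-2}=1, q_{-1}=0):
  i=0: a_0=14, p_0 = 14*1 + 0 = 14, q_0 = 14*0 + 1 = 1.
  i=1: a_1=1, p_1 = 1*14 + 1 = 15, q_1 = 1*1 + 0 = 1.
  i=2: a_2=1, p_2 = 1*15 + 14 = 29, q_2 = 1*1 + 1 = 2.
  i=3: a_3=2, p_3 = 2*29 + 15 = 73, q_3 = 2*2 + 1 = 5.
  i=4: a_4=6, p_4 = 6*73 + 29 = 467, q_4 = 6*5 + 2 = 32.
  i=5: a_5=1, p_5 = 1*467 + 73 = 540, q_5 = 1*32 + 5 = 37.
  i=6: a_6=8, p_6 = 8*540 + 467 = 4787, q_6 = 8*37 + 32 = 328.
  i=7: a_7=1, p_7 = 1*4787 + 540 = 5327, q_7 = 1*328 + 37 = 365.
  i=8: a_8=6, p_8 = 6*5327 + 4787 = 36749, q_8 = 6*365 + 328 = 2518.
  i=9: a_9=2, p_9 = 2*36749 + 5327 = 78825, q_9 = 2*2518 + 365 = 5401.
  i=10: a_10=1, p_10 = 1*78825 + 36749 = 115574, q_10 = 1*5401 + 2518 = 7919.
  i=11: a_11=1, p_11 = 1*115574 + 78825 = 194399, q_11 = 1*7919 + 5401 = 13320.
Check: 194399^2 - 213*13320^2 = 37790971201 - 37790971200 = 1, so (x, y) = (194399, 13320) solves the equation, and by the theorem it is the least positive solution.

(x, y) = (194399, 13320)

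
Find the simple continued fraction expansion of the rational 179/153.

Run the Euclidean algorithm on 179 and 153; the successive quotients are the partial quotients a_0, a_1, ... (each step inverts the fractional part left over by the previous one):
  179 = 1*153 + 26, so a_0 = 1.
  153 = 5*26 + 23, so a_1 = 5.
  26 = 1*23 + 3, so a_2 = 1.
  23 = 7*3 + 2, so a_3 = 7.
  3 = 1*2 + 1, so a_4 = 1.
  2 = 2*1 + 0, so a_5 = 2.
The remainder reaches 0 after 6 divisions, so the expansion has 6 partial quotients, read off in order.

[1; 5, 1, 7, 1, 2]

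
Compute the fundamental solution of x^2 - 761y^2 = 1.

First expand sqrt(761) as a continued fraction. With x_i = (sqrt(761) + m_i)/d_i and (m_0, d_0) = (0, 1): a_0 = floor(sqrt(761)) = 27, since 27^2 = 729 <= 761 < 784 = 28^2.
Iterate m_{i+1} = d_i*a_i - m_i, d_{i+1} = (761 - m_{i+1}^2)/d_i, a_{i+1} = floor((a_0 + m_{i+1})/d_{i+1}):
  m_1 = 1*27 - 0 = 27, d_1 = (761 - 27^2)/1 = 32/1 = 32, a_1 = floor((27 + 27)/32) = 1.
  m_2 = 32*1 - 27 = 5, d_2 = (761 - 5^2)/32 = 736/32 = 23, a_2 = floor((27 + 5)/23) = 1.
  m_3 = 23*1 - 5 = 18, d_3 = (761 - 18^2)/23 = 437/23 = 19, a_3 = floor((27 + 18)/19) = 2.
  m_4 = 19*2 - 18 = 20, d_4 = (761 - 20^2)/19 = 361/19 = 19, a_4 = floor((27 + 20)/19) = 2.
  m_5 = 19*2 - 20 = 18, d_5 = (761 - 18^2)/19 = 437/19 = 23, a_5 = floor((27 + 18)/23) = 1.
  m_6 = 23*1 - 18 = 5, d_6 = (761 - 5^2)/23 = 736/23 = 32, a_6 = floor((27 + 5)/32) = 1.
  m_7 = 32*1 - 5 = 27, d_7 = (761 - 27^2)/32 = 32/32 = 1, a_7 = floor((27 + 27)/1) = 54.
  m_8 = 1*54 - 27 = 27, d_8 = (761 - 27^2)/1 = 32/1 = 32: (m_8, d_8) = (m_1, d_1) = (27, 32), so from here the quotients repeat a_1, ..., a_7; the period length is 7.
So sqrt(761) = [27; (1, 1, 2, 2, 1, 1, 54)] with period length k = 7.
k is odd, so (p_{k-1}, q_{k-1}) only solves x^2 - 761y^2 = -1 and the fundamental solution of x^2 - 761y^2 = 1 is (p_{2k-1}, q_{2k-1}) = (p_13, q_13); compute convergents through index 13, running through the period twice.
Convergents (p_i = a_i*p_{i-1} + p_{i-2}, q_i = a_i*q_{i-1} + q_{i-2} with p_{-2}=0, p_{-1}=1, q_{-2}=1, q_{-1}=0):
  i=0: a_0=27, p_0 = 27*1 + 0 = 27, q_0 = 27*0 + 1 = 1.
  i=1: a_1=1, p_1 = 1*27 + 1 = 28, q_1 = 1*1 + 0 = 1.
  i=2: a_2=1, p_2 = 1*28 + 27 = 55, q_2 = 1*1 + 1 = 2.
  i=3: a_3=2, p_3 = 2*55 + 28 = 138, q_3 = 2*2 + 1 = 5.
  i=4: a_4=2, p_4 = 2*138 + 55 = 331, q_4 = 2*5 + 2 = 12.
  i=5: a_5=1, p_5 = 1*331 + 138 = 469, q_5 = 1*12 + 5 = 17.
  i=6: a_6=1, p_6 = 1*469 + 331 = 800, q_6 = 1*17 + 12 = 29.
  i=7: a_7=54, p_7 = 54*800 + 469 = 43669, q_7 = 54*29 + 17 = 1583.
  i=8: a_8=1, p_8 = 1*43669 + 800 = 44469, q_8 = 1*1583 + 29 = 1612.
  i=9: a_9=1, p_9 = 1*44469 + 43669 = 88138, q_9 = 1*1612 + 1583 = 3195.
  i=10: a_10=2, p_10 = 2*88138 + 44469 = 220745, q_10 = 2*3195 + 1612 = 8002.
  i=11: a_11=2, p_11 = 2*220745 + 88138 = 529628, q_11 = 2*8002 + 3195 = 19199.
  i=12: a_12=1, p_12 = 1*529628 + 220745 = 750373, q_12 = 1*19199 + 8002 = 27201.
  i=13: a_13=1, p_13 = 1*750373 + 529628 = 1280001, q_13 = 1*27201 + 19199 = 46400.
Indeed p_6^2 - 761*q_6^2 = 640000 - 640001 = -1, not +1.
Check: 1280001^2 - 761*46400^2 = 1638402560001 - 1638402560000 = 1, so (x, y) = (1280001, 46400) solves the equation, and by the theorem it is the least positive solution.

(x, y) = (1280001, 46400)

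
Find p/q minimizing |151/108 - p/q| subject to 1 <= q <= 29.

Expand x = 151/108 as a continued fraction with the Euclidean algorithm:
  151 = 1*108 + 43, so a_0 = 1.
  108 = 2*43 + 22, so a_1 = 2.
  43 = 1*22 + 21, so a_2 = 1.
  22 = 1*21 + 1, so a_3 = 1.
  21 = 21*1 + 0, so a_4 = 21.
so x = [1; 2, 1, 1, 21].
Convergents (p_i = a_i*p_{i-1} + p_{i-2}, q_i = a_i*q_{i-1} + q_{i-2} with p_{-2}=0, p_{-1}=1, q_{-2}=1, q_{-1}=0), until the denominator exceeds 29:
  i=0: a_0=1, p_0 = 1*1 + 0 = 1, q_0 = 1*0 + 1 = 1.
  i=1: a_1=2, p_1 = 2*1 + 1 = 3, q_1 = 2*1 + 0 = 2.
  i=2: a_2=1, p_2 = 1*3 + 1 = 4, q_2 = 1*2 + 1 = 3.
  i=3: a_3=1, p_3 = 1*4 + 3 = 7, q_3 = 1*3 + 2 = 5.
  i=4: a_4=21, p_4 = 21*7 + 4 = 151, q_4 = 21*5 + 3 = 108.
q_4 = 108 > 29, so the last convergent with denominator <= 29 is p_3/q_3 = 7/5.
The closest fraction with denominator <= 29 is either p_3/q_3 or the intermediate fraction (k*p_3 + p_2)/(k*q_3 + q_2) with the largest k >= 1 whose denominator stays <= 29; these approach x as k grows, and every other convergent or intermediate fraction in range is farther away.
Largest k: floor((29 - q_2)/q_3) = floor((29 - 3)/5) = 5.
That gives (5*7 + 4)/(5*5 + 3) = 39/28.
Compare the errors: |x - 7/5| = |151*5 - 7*108|/(108*5) = 1/540, and |x - 39/28| = |151*28 - 39*108|/(108*28) = 16/3024.
Cross-multiplying, 1*3024 = 3024 < 8640 = 16*540, so 1/540 is smaller: the convergent 7/5 is closer to x than 39/28.

7/5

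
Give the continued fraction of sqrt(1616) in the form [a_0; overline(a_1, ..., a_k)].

[40; overline(5, 80)]

Write x_i = (sqrt(1616) + m_i)/d_i with (m_0, d_0) = (0, 1). a_0 = floor(sqrt(1616)) = 40, since 40^2 = 1600 <= 1616 < 1681 = 41^2.
Iterate m_{i+1} = d_i*a_i - m_i, d_{i+1} = (1616 - m_{i+1}^2)/d_i, a_{i+1} = floor((a_0 + m_{i+1})/d_{i+1}):
  m_1 = 1*40 - 0 = 40, d_1 = (1616 - 40^2)/1 = 16/1 = 16, a_1 = floor((40 + 40)/16) = 5.
  m_2 = 16*5 - 40 = 40, d_2 = (1616 - 40^2)/16 = 16/16 = 1, a_2 = floor((40 + 40)/1) = 80.
  m_3 = 1*80 - 40 = 40, d_3 = (1616 - 40^2)/1 = 16/1 = 16: (m_3, d_3) = (m_1, d_1) = (40, 16), so from here the quotients repeat a_1, a_2; the period length is 2.
Hence the expansion of sqrt(1616) is a_0 = 40 followed by the repeating block 5, 80 (period 2).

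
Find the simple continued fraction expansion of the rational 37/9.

[4; 9]

Run the Euclidean algorithm on 37 and 9; the successive quotients are the partial quotients a_0, a_1, ... (each step inverts the fractional part left over by the previous one):
  37 = 4*9 + 1, so a_0 = 4.
  9 = 9*1 + 0, so a_1 = 9.
The remainder reaches 0 after 2 divisions, so the expansion has 2 partial quotients, read off in order.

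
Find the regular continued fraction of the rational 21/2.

[10; 2]

Run the Euclidean algorithm on 21 and 2; the successive quotients are the partial quotients a_0, a_1, ... (each step inverts the fractional part left over by the previous one):
  21 = 10*2 + 1, so a_0 = 10.
  2 = 2*1 + 0, so a_1 = 2.
The remainder reaches 0 after 2 divisions, so the expansion has 2 partial quotients, read off in order.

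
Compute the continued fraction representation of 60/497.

Run the Euclidean algorithm on 60 and 497; the successive quotients are the partial quotients a_0, a_1, ... (each step inverts the fractional part left over by the previous one):
  60 = 0*497 + 60, so a_0 = 0.
  497 = 8*60 + 17, so a_1 = 8.
  60 = 3*17 + 9, so a_2 = 3.
  17 = 1*9 + 8, so a_3 = 1.
  9 = 1*8 + 1, so a_4 = 1.
  8 = 8*1 + 0, so a_5 = 8.
The remainder reaches 0 after 6 divisions, so the expansion has 6 partial quotients, read off in order.

[0; 8, 3, 1, 1, 8]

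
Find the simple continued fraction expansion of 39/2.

Run the Euclidean algorithm on 39 and 2; the successive quotients are the partial quotients a_0, a_1, ... (each step inverts the fractional part left over by the previous one):
  39 = 19*2 + 1, so a_0 = 19.
  2 = 2*1 + 0, so a_1 = 2.
The remainder reaches 0 after 2 divisions, so the expansion has 2 partial quotients, read off in order.

[19; 2]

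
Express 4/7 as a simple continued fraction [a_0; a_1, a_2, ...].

[0; 1, 1, 3]

Run the Euclidean algorithm on 4 and 7; the successive quotients are the partial quotients a_0, a_1, ... (each step inverts the fractional part left over by the previous one):
  4 = 0*7 + 4, so a_0 = 0.
  7 = 1*4 + 3, so a_1 = 1.
  4 = 1*3 + 1, so a_2 = 1.
  3 = 3*1 + 0, so a_3 = 3.
The remainder reaches 0 after 4 divisions, so the expansion has 4 partial quotients, read off in order.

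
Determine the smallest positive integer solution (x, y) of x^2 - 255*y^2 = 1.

(x, y) = (16, 1)

First expand sqrt(255) as a continued fraction. With x_i = (sqrt(255) + m_i)/d_i and (m_0, d_0) = (0, 1): a_0 = floor(sqrt(255)) = 15, since 15^2 = 225 <= 255 < 256 = 16^2.
Iterate m_{i+1} = d_i*a_i - m_i, d_{i+1} = (255 - m_{i+1}^2)/d_i, a_{i+1} = floor((a_0 + m_{i+1})/d_{i+1}):
  m_1 = 1*15 - 0 = 15, d_1 = (255 - 15^2)/1 = 30/1 = 30, a_1 = floor((15 + 15)/30) = 1.
  m_2 = 30*1 - 15 = 15, d_2 = (255 - 15^2)/30 = 30/30 = 1, a_2 = floor((15 + 15)/1) = 30.
  m_3 = 1*30 - 15 = 15, d_3 = (255 - 15^2)/1 = 30/1 = 30: (m_3, d_3) = (m_1, d_1) = (15, 30), so from here the quotients repeat a_1, a_2; the period length is 2.
So sqrt(255) = [15; (1, 30)] with period length k = 2.
k is even, so the fundamental solution of x^2 - 255y^2 = 1 is (p_{k-1}, q_{k-1}) = (p_1, q_1); compute convergents through index 1.
Convergents (p_i = a_i*p_{i-1} + p_{i-2}, q_i = a_i*q_{i-1} + q_{i-2} with p_{-2}=0, p_{-1}=1, q_{-2}=1, q_{-1}=0):
  i=0: a_0=15, p_0 = 15*1 + 0 = 15, q_0 = 15*0 + 1 = 1.
  i=1: a_1=1, p_1 = 1*15 + 1 = 16, q_1 = 1*1 + 0 = 1.
Check: 16^2 - 255*1^2 = 256 - 255 = 1, so (x, y) = (16, 1) solves the equation, and by the theorem it is the least positive solution.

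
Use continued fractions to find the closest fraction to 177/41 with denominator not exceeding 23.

95/22

Expand x = 177/41 as a continued fraction with the Euclidean algorithm:
  177 = 4*41 + 13, so a_0 = 4.
  41 = 3*13 + 2, so a_1 = 3.
  13 = 6*2 + 1, so a_2 = 6.
  2 = 2*1 + 0, so a_3 = 2.
so x = [4; 3, 6, 2].
Convergents (p_i = a_i*p_{i-1} + p_{i-2}, q_i = a_i*q_{i-1} + q_{i-2} with p_{-2}=0, p_{-1}=1, q_{-2}=1, q_{-1}=0), until the denominator exceeds 23:
  i=0: a_0=4, p_0 = 4*1 + 0 = 4, q_0 = 4*0 + 1 = 1.
  i=1: a_1=3, p_1 = 3*4 + 1 = 13, q_1 = 3*1 + 0 = 3.
  i=2: a_2=6, p_2 = 6*13 + 4 = 82, q_2 = 6*3 + 1 = 19.
  i=3: a_3=2, p_3 = 2*82 + 13 = 177, q_3 = 2*19 + 3 = 41.
q_3 = 41 > 23, so the last convergent with denominator <= 23 is p_2/q_2 = 82/19.
The closest fraction with denominator <= 23 is either p_2/q_2 or the intermediate fraction (k*p_2 + p_1)/(k*q_2 + q_1) with the largest k >= 1 whose denominator stays <= 23; these approach x as k grows, and every other convergent or intermediate fraction in range is farther away.
Largest k: floor((23 - q_1)/q_2) = floor((23 - 3)/19) = 1.
That gives (1*82 + 13)/(1*19 + 3) = 95/22.
Compare the errors: |x - 82/19| = |177*19 - 82*41|/(41*19) = 1/779, and |x - 95/22| = |177*22 - 95*41|/(41*22) = 1/902.
Cross-multiplying, 1*779 = 779 < 902 = 1*902, so 1/902 is smaller: the intermediate fraction 95/22 is closer to x than 82/19.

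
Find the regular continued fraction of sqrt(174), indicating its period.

Write x_i = (sqrt(174) + m_i)/d_i with (m_0, d_0) = (0, 1). a_0 = floor(sqrt(174)) = 13, since 13^2 = 169 <= 174 < 196 = 14^2.
Iterate m_{i+1} = d_i*a_i - m_i, d_{i+1} = (174 - m_{i+1}^2)/d_i, a_{i+1} = floor((a_0 + m_{i+1})/d_{i+1}):
  m_1 = 1*13 - 0 = 13, d_1 = (174 - 13^2)/1 = 5/1 = 5, a_1 = floor((13 + 13)/5) = 5.
  m_2 = 5*5 - 13 = 12, d_2 = (174 - 12^2)/5 = 30/5 = 6, a_2 = floor((13 + 12)/6) = 4.
  m_3 = 6*4 - 12 = 12, d_3 = (174 - 12^2)/6 = 30/6 = 5, a_3 = floor((13 + 12)/5) = 5.
  m_4 = 5*5 - 12 = 13, d_4 = (174 - 13^2)/5 = 5/5 = 1, a_4 = floor((13 + 13)/1) = 26.
  m_5 = 1*26 - 13 = 13, d_5 = (174 - 13^2)/1 = 5/1 = 5: (m_5, d_5) = (m_1, d_1) = (13, 5), so from here the quotients repeat a_1, ..., a_4; the period length is 4.
Hence the expansion of sqrt(174) is a_0 = 13 followed by the repeating block 5, 4, 5, 26 (period 4).

[13; (5, 4, 5, 26)]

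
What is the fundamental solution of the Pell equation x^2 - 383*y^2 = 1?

First expand sqrt(383) as a continued fraction. With x_i = (sqrt(383) + m_i)/d_i and (m_0, d_0) = (0, 1): a_0 = floor(sqrt(383)) = 19, since 19^2 = 361 <= 383 < 400 = 20^2.
Iterate m_{i+1} = d_i*a_i - m_i, d_{i+1} = (383 - m_{i+1}^2)/d_i, a_{i+1} = floor((a_0 + m_{i+1})/d_{i+1}):
  m_1 = 1*19 - 0 = 19, d_1 = (383 - 19^2)/1 = 22/1 = 22, a_1 = floor((19 + 19)/22) = 1.
  m_2 = 22*1 - 19 = 3, d_2 = (383 - 3^2)/22 = 374/22 = 17, a_2 = floor((19 + 3)/17) = 1.
  m_3 = 17*1 - 3 = 14, d_3 = (383 - 14^2)/17 = 187/17 = 11, a_3 = floor((19 + 14)/11) = 3.
  m_4 = 11*3 - 14 = 19, d_4 = (383 - 19^2)/11 = 22/11 = 2, a_4 = floor((19 + 19)/2) = 19.
  m_5 = 2*19 - 19 = 19, d_5 = (383 - 19^2)/2 = 22/2 = 11, a_5 = floor((19 + 19)/11) = 3.
  m_6 = 11*3 - 19 = 14, d_6 = (383 - 14^2)/11 = 187/11 = 17, a_6 = floor((19 + 14)/17) = 1.
  m_7 = 17*1 - 14 = 3, d_7 = (383 - 3^2)/17 = 374/17 = 22, a_7 = floor((19 + 3)/22) = 1.
  m_8 = 22*1 - 3 = 19, d_8 = (383 - 19^2)/22 = 22/22 = 1, a_8 = floor((19 + 19)/1) = 38.
  m_9 = 1*38 - 19 = 19, d_9 = (383 - 19^2)/1 = 22/1 = 22: (m_9, d_9) = (m_1, d_1) = (19, 22), so from here the quotients repeat a_1, ..., a_8; the period length is 8.
So sqrt(383) = [19; (1, 1, 3, 19, 3, 1, 1, 38)] with period length k = 8.
k is even, so the fundamental solution of x^2 - 383y^2 = 1 is (p_{k-1}, q_{k-1}) = (p_7, q_7); compute convergents through index 7.
Convergents (p_i = a_i*p_{i-1} + p_{i-2}, q_i = a_i*q_{i-1} + q_{i-2} with p_{-2}=0, p_{-1}=1, q_{-2}=1, q_{-1}=0):
  i=0: a_0=19, p_0 = 19*1 + 0 = 19, q_0 = 19*0 + 1 = 1.
  i=1: a_1=1, p_1 = 1*19 + 1 = 20, q_1 = 1*1 + 0 = 1.
  i=2: a_2=1, p_2 = 1*20 + 19 = 39, q_2 = 1*1 + 1 = 2.
  i=3: a_3=3, p_3 = 3*39 + 20 = 137, q_3 = 3*2 + 1 = 7.
  i=4: a_4=19, p_4 = 19*137 + 39 = 2642, q_4 = 19*7 + 2 = 135.
  i=5: a_5=3, p_5 = 3*2642 + 137 = 8063, q_5 = 3*135 + 7 = 412.
  i=6: a_6=1, p_6 = 1*8063 + 2642 = 10705, q_6 = 1*412 + 135 = 547.
  i=7: a_7=1, p_7 = 1*10705 + 8063 = 18768, q_7 = 1*547 + 412 = 959.
Check: 18768^2 - 383*959^2 = 352237824 - 352237823 = 1, so (x, y) = (18768, 959) solves the equation, and by the theorem it is the least positive solution.

(x, y) = (18768, 959)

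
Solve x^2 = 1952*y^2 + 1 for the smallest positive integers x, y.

(x, y) = (118097, 2673)

First expand sqrt(1952) as a continued fraction. With x_i = (sqrt(1952) + m_i)/d_i and (m_0, d_0) = (0, 1): a_0 = floor(sqrt(1952)) = 44, since 44^2 = 1936 <= 1952 < 2025 = 45^2.
Iterate m_{i+1} = d_i*a_i - m_i, d_{i+1} = (1952 - m_{i+1}^2)/d_i, a_{i+1} = floor((a_0 + m_{i+1})/d_{i+1}):
  m_1 = 1*44 - 0 = 44, d_1 = (1952 - 44^2)/1 = 16/1 = 16, a_1 = floor((44 + 44)/16) = 5.
  m_2 = 16*5 - 44 = 36, d_2 = (1952 - 36^2)/16 = 656/16 = 41, a_2 = floor((44 + 36)/41) = 1.
  m_3 = 41*1 - 36 = 5, d_3 = (1952 - 5^2)/41 = 1927/41 = 47, a_3 = floor((44 + 5)/47) = 1.
  m_4 = 47*1 - 5 = 42, d_4 = (1952 - 42^2)/47 = 188/47 = 4, a_4 = floor((44 + 42)/4) = 21.
  m_5 = 4*21 - 42 = 42, d_5 = (1952 - 42^2)/4 = 188/4 = 47, a_5 = floor((44 + 42)/47) = 1.
  m_6 = 47*1 - 42 = 5, d_6 = (1952 - 5^2)/47 = 1927/47 = 41, a_6 = floor((44 + 5)/41) = 1.
  m_7 = 41*1 - 5 = 36, d_7 = (1952 - 36^2)/41 = 656/41 = 16, a_7 = floor((44 + 36)/16) = 5.
  m_8 = 16*5 - 36 = 44, d_8 = (1952 - 44^2)/16 = 16/16 = 1, a_8 = floor((44 + 44)/1) = 88.
  m_9 = 1*88 - 44 = 44, d_9 = (1952 - 44^2)/1 = 16/1 = 16: (m_9, d_9) = (m_1, d_1) = (44, 16), so from here the quotients repeat a_1, ..., a_8; the period length is 8.
So sqrt(1952) = [44; (5, 1, 1, 21, 1, 1, 5, 88)] with period length k = 8.
k is even, so the fundamental solution of x^2 - 1952y^2 = 1 is (p_{k-1}, q_{k-1}) = (p_7, q_7); compute convergents through index 7.
Convergents (p_i = a_i*p_{i-1} + p_{i-2}, q_i = a_i*q_{i-1} + q_{i-2} with p_{-2}=0, p_{-1}=1, q_{-2}=1, q_{-1}=0):
  i=0: a_0=44, p_0 = 44*1 + 0 = 44, q_0 = 44*0 + 1 = 1.
  i=1: a_1=5, p_1 = 5*44 + 1 = 221, q_1 = 5*1 + 0 = 5.
  i=2: a_2=1, p_2 = 1*221 + 44 = 265, q_2 = 1*5 + 1 = 6.
  i=3: a_3=1, p_3 = 1*265 + 221 = 486, q_3 = 1*6 + 5 = 11.
  i=4: a_4=21, p_4 = 21*486 + 265 = 10471, q_4 = 21*11 + 6 = 237.
  i=5: a_5=1, p_5 = 1*10471 + 486 = 10957, q_5 = 1*237 + 11 = 248.
  i=6: a_6=1, p_6 = 1*10957 + 10471 = 21428, q_6 = 1*248 + 237 = 485.
  i=7: a_7=5, p_7 = 5*21428 + 10957 = 118097, q_7 = 5*485 + 248 = 2673.
Check: 118097^2 - 1952*2673^2 = 13946901409 - 13946901408 = 1, so (x, y) = (118097, 2673) solves the equation, and by the theorem it is the least positive solution.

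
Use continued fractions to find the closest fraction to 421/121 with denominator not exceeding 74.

Expand x = 421/121 as a continued fraction with the Euclidean algorithm:
  421 = 3*121 + 58, so a_0 = 3.
  121 = 2*58 + 5, so a_1 = 2.
  58 = 11*5 + 3, so a_2 = 11.
  5 = 1*3 + 2, so a_3 = 1.
  3 = 1*2 + 1, so a_4 = 1.
  2 = 2*1 + 0, so a_5 = 2.
so x = [3; 2, 11, 1, 1, 2].
Convergents (p_i = a_i*p_{i-1} + p_{i-2}, q_i = a_i*q_{i-1} + q_{i-2} with p_{-2}=0, p_{-1}=1, q_{-2}=1, q_{-1}=0), until the denominator exceeds 74:
  i=0: a_0=3, p_0 = 3*1 + 0 = 3, q_0 = 3*0 + 1 = 1.
  i=1: a_1=2, p_1 = 2*3 + 1 = 7, q_1 = 2*1 + 0 = 2.
  i=2: a_2=11, p_2 = 11*7 + 3 = 80, q_2 = 11*2 + 1 = 23.
  i=3: a_3=1, p_3 = 1*80 + 7 = 87, q_3 = 1*23 + 2 = 25.
  i=4: a_4=1, p_4 = 1*87 + 80 = 167, q_4 = 1*25 + 23 = 48.
  i=5: a_5=2, p_5 = 2*167 + 87 = 421, q_5 = 2*48 + 25 = 121.
q_5 = 121 > 74, so the last convergent with denominator <= 74 is p_4/q_4 = 167/48.
The closest fraction with denominator <= 74 is either p_4/q_4 or the intermediate fraction (k*p_4 + p_3)/(k*q_4 + q_3) with the largest k >= 1 whose denominator stays <= 74; these approach x as k grows, and every other convergent or intermediate fraction in range is farther away.
Largest k: floor((74 - q_3)/q_4) = floor((74 - 25)/48) = 1.
That gives (1*167 + 87)/(1*48 + 25) = 254/73.
Compare the errors: |x - 167/48| = |421*48 - 167*121|/(121*48) = 1/5808, and |x - 254/73| = |421*73 - 254*121|/(121*73) = 1/8833.
Cross-multiplying, 1*5808 = 5808 < 8833 = 1*8833, so 1/8833 is smaller: the intermediate fraction 254/73 is closer to x than 167/48.

254/73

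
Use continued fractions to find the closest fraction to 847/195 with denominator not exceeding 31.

Expand x = 847/195 as a continued fraction with the Euclidean algorithm:
  847 = 4*195 + 67, so a_0 = 4.
  195 = 2*67 + 61, so a_1 = 2.
  67 = 1*61 + 6, so a_2 = 1.
  61 = 10*6 + 1, so a_3 = 10.
  6 = 6*1 + 0, so a_4 = 6.
so x = [4; 2, 1, 10, 6].
Convergents (p_i = a_i*p_{i-1} + p_{i-2}, q_i = a_i*q_{i-1} + q_{i-2} with p_{-2}=0, p_{-1}=1, q_{-2}=1, q_{-1}=0), until the denominator exceeds 31:
  i=0: a_0=4, p_0 = 4*1 + 0 = 4, q_0 = 4*0 + 1 = 1.
  i=1: a_1=2, p_1 = 2*4 + 1 = 9, q_1 = 2*1 + 0 = 2.
  i=2: a_2=1, p_2 = 1*9 + 4 = 13, q_2 = 1*2 + 1 = 3.
  i=3: a_3=10, p_3 = 10*13 + 9 = 139, q_3 = 10*3 + 2 = 32.
q_3 = 32 > 31, so the last convergent with denominator <= 31 is p_2/q_2 = 13/3.
The closest fraction with denominator <= 31 is either p_2/q_2 or the intermediate fraction (k*p_2 + p_1)/(k*q_2 + q_1) with the largest k >= 1 whose denominator stays <= 31; these approach x as k grows, and every other convergent or intermediate fraction in range is farther away.
Largest k: floor((31 - q_1)/q_2) = floor((31 - 2)/3) = 9.
That gives (9*13 + 9)/(9*3 + 2) = 126/29.
Compare the errors: |x - 13/3| = |847*3 - 13*195|/(195*3) = 6/585, and |x - 126/29| = |847*29 - 126*195|/(195*29) = 7/5655.
Cross-multiplying, 7*585 = 4095 < 33930 = 6*5655, so 7/5655 is smaller: the intermediate fraction 126/29 is closer to x than 13/3.

126/29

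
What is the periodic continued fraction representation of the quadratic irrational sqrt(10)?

Write x_i = (sqrt(10) + m_i)/d_i with (m_0, d_0) = (0, 1). a_0 = floor(sqrt(10)) = 3, since 3^2 = 9 <= 10 < 16 = 4^2.
Iterate m_{i+1} = d_i*a_i - m_i, d_{i+1} = (10 - m_{i+1}^2)/d_i, a_{i+1} = floor((a_0 + m_{i+1})/d_{i+1}):
  m_1 = 1*3 - 0 = 3, d_1 = (10 - 3^2)/1 = 1/1 = 1, a_1 = floor((3 + 3)/1) = 6.
  m_2 = 1*6 - 3 = 3, d_2 = (10 - 3^2)/1 = 1/1 = 1: (m_2, d_2) = (m_1, d_1) = (3, 1), so from here the quotient a_1 repeats; the period length is 1.
Hence the expansion of sqrt(10) is a_0 = 3 followed by the repeating block 6 (period 1).

[3; (6)]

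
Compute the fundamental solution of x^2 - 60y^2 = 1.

(x, y) = (31, 4)

First expand sqrt(60) as a continued fraction. With x_i = (sqrt(60) + m_i)/d_i and (m_0, d_0) = (0, 1): a_0 = floor(sqrt(60)) = 7, since 7^2 = 49 <= 60 < 64 = 8^2.
Iterate m_{i+1} = d_i*a_i - m_i, d_{i+1} = (60 - m_{i+1}^2)/d_i, a_{i+1} = floor((a_0 + m_{i+1})/d_{i+1}):
  m_1 = 1*7 - 0 = 7, d_1 = (60 - 7^2)/1 = 11/1 = 11, a_1 = floor((7 + 7)/11) = 1.
  m_2 = 11*1 - 7 = 4, d_2 = (60 - 4^2)/11 = 44/11 = 4, a_2 = floor((7 + 4)/4) = 2.
  m_3 = 4*2 - 4 = 4, d_3 = (60 - 4^2)/4 = 44/4 = 11, a_3 = floor((7 + 4)/11) = 1.
  m_4 = 11*1 - 4 = 7, d_4 = (60 - 7^2)/11 = 11/11 = 1, a_4 = floor((7 + 7)/1) = 14.
  m_5 = 1*14 - 7 = 7, d_5 = (60 - 7^2)/1 = 11/1 = 11: (m_5, d_5) = (m_1, d_1) = (7, 11), so from here the quotients repeat a_1, ..., a_4; the period length is 4.
So sqrt(60) = [7; (1, 2, 1, 14)] with period length k = 4.
k is even, so the fundamental solution of x^2 - 60y^2 = 1 is (p_{k-1}, q_{k-1}) = (p_3, q_3); compute convergents through index 3.
Convergents (p_i = a_i*p_{i-1} + p_{i-2}, q_i = a_i*q_{i-1} + q_{i-2} with p_{-2}=0, p_{-1}=1, q_{-2}=1, q_{-1}=0):
  i=0: a_0=7, p_0 = 7*1 + 0 = 7, q_0 = 7*0 + 1 = 1.
  i=1: a_1=1, p_1 = 1*7 + 1 = 8, q_1 = 1*1 + 0 = 1.
  i=2: a_2=2, p_2 = 2*8 + 7 = 23, q_2 = 2*1 + 1 = 3.
  i=3: a_3=1, p_3 = 1*23 + 8 = 31, q_3 = 1*3 + 1 = 4.
Check: 31^2 - 60*4^2 = 961 - 960 = 1, so (x, y) = (31, 4) solves the equation, and by the theorem it is the least positive solution.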